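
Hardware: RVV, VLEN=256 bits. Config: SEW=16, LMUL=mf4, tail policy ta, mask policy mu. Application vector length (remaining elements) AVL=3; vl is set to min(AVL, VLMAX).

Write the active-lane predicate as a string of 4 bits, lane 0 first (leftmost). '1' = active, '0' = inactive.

lanes per group: 256·1/4/16 = 4
vl ← min(3, 4) = 3
bits (lane 0 leftmost): 1110

predicate = 1110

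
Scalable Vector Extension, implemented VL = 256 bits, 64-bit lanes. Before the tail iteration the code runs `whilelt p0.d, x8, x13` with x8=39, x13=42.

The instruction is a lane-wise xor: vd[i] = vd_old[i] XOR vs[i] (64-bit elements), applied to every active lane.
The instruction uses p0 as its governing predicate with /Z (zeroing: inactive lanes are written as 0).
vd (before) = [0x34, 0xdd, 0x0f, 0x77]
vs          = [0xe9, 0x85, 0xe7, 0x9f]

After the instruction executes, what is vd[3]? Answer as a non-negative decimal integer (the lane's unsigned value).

lane count: 256 div 64 = 4
active while 39+j < 42, i.e. j ∈ [0,3) capped at 4 ⇒ 3
lane  0: xor(0x34,0xe9) ⇒ 0xdd
lane  1: xor(0xdd,0x85) ⇒ 0x58
lane  2: xor(0x0f,0xe7) ⇒ 0xe8
lane  3: tail/zero ⇒ 0x00

vd[3] = 0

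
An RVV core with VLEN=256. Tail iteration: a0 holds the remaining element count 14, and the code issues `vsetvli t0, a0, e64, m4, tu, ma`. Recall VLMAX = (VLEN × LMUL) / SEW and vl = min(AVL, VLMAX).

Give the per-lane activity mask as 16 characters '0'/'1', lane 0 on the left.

VLMAX = (256 × 4) / 64 = 16 lanes
vl = min(AVL, VLMAX) = min(14, 16) = 14
bits (lane 0 leftmost): 1111111111111100

predicate = 1111111111111100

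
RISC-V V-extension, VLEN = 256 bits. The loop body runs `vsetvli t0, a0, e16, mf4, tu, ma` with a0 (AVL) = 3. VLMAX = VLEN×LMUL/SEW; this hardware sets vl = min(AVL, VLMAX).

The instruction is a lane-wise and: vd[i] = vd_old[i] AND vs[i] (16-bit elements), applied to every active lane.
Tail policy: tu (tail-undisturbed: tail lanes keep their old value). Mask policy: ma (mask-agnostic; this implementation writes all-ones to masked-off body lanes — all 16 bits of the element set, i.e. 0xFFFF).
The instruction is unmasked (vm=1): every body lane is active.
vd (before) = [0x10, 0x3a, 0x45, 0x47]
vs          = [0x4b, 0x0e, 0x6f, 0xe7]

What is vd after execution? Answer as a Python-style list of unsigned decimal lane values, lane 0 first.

vd = [0, 10, 69, 71]

lanes per group: 256·1/4/16 = 4
AVL=3 ≤ VLMAX=4, so vl = 3
vd[0] and(0x10,0x4b) -> 0x00
vd[1] and(0x3a,0x0e) -> 0x0a
vd[2] and(0x45,0x6f) -> 0x45
vd[3] tail/keep -> 0x47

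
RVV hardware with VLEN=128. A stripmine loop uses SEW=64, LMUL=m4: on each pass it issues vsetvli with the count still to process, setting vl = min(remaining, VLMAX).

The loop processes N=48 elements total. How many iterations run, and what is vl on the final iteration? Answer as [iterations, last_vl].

[iterations, last_vl] = [6, 8]

VLMAX = VLEN×LMUL/SEW = 128×4/64 = 8
48 elements at 8/iter → 6 passes, remainder 8 on the last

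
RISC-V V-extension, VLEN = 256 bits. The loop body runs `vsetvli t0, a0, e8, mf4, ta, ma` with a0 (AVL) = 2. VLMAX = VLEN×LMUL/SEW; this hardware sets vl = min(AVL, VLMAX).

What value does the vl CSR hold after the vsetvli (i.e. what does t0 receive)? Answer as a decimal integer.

VLMAX = VLEN×LMUL/SEW = 256×1/4/8 = 8
vl ← min(2, 8) = 2

vl = 2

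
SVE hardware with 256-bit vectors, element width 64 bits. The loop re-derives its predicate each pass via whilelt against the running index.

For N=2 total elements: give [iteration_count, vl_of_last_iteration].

[iterations, last_vl] = [1, 2]

256-bit reg / 64-bit elem → 4 lanes
2 elements at 4/iter → 1 passes, remainder 2 on the last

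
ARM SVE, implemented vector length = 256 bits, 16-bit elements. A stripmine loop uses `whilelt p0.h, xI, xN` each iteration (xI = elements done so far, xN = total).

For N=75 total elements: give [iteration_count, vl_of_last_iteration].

[iterations, last_vl] = [5, 11]

register lanes = 256/16 = 16
N=75: ⌈75/16⌉ = 5 iters; last vl = 75 − 4×16 = 11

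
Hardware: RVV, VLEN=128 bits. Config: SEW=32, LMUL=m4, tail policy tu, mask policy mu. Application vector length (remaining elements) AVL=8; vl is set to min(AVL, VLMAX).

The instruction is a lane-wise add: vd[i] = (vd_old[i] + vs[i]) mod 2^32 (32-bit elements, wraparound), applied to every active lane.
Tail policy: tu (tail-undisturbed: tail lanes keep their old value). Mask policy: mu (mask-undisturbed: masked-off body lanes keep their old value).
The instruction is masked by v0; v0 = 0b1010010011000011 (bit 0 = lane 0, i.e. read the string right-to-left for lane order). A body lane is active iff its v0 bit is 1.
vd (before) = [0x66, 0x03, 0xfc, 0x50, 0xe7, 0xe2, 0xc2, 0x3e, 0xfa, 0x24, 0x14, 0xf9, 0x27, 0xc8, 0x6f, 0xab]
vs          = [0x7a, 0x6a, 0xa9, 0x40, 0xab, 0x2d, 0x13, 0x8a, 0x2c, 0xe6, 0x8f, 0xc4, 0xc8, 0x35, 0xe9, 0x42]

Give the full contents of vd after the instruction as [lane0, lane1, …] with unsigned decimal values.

vd = [224, 109, 252, 80, 231, 226, 213, 200, 250, 36, 20, 249, 39, 200, 111, 171]

VLMAX = (128 × 4) / 32 = 16 lanes
vl ← min(8, 16) = 8
  i=0: add(0x66,0x7a) → 224
  i=1: add(0x03,0x6a) → 109
  i=2: mask-off/keep → 252
  i=3: mask-off/keep → 80
  i=4: mask-off/keep → 231
  i=5: mask-off/keep → 226
  i=6: add(0xc2,0x13) → 213
  i=7: add(0x3e,0x8a) → 200
  i=8: tail/keep → 250
  i=9: tail/keep → 36
  i=10: tail/keep → 20
  i=11: tail/keep → 249
  i=12: tail/keep → 39
  i=13: tail/keep → 200
  i=14: tail/keep → 111
  i=15: tail/keep → 171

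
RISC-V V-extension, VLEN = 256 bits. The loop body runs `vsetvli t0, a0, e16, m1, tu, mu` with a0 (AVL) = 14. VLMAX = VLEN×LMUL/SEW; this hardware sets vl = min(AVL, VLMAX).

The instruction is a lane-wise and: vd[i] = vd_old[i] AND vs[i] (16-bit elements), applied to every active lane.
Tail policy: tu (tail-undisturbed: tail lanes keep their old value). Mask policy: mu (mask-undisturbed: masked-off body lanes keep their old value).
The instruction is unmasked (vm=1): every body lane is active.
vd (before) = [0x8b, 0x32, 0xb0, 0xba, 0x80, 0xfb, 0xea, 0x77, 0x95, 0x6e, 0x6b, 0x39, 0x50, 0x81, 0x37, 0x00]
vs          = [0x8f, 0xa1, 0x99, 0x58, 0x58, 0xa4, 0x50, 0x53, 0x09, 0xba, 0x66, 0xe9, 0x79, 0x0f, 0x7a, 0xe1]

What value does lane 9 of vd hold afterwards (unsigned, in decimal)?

vd[9] = 42

lanes per group: 256·1/16 = 16
AVL=14 ≤ VLMAX=16, so vl = 14
vd[0] and(0x8b,0x8f) -> 0x8b
vd[1] and(0x32,0xa1) -> 0x20
vd[2] and(0xb0,0x99) -> 0x90
vd[3] and(0xba,0x58) -> 0x18
vd[4] and(0x80,0x58) -> 0x00
vd[5] and(0xfb,0xa4) -> 0xa0
vd[6] and(0xea,0x50) -> 0x40
vd[7] and(0x77,0x53) -> 0x53
vd[8] and(0x95,0x09) -> 0x01
vd[9] and(0x6e,0xba) -> 0x2a
vd[10] and(0x6b,0x66) -> 0x62
vd[11] and(0x39,0xe9) -> 0x29
vd[12] and(0x50,0x79) -> 0x50
vd[13] and(0x81,0x0f) -> 0x01
vd[14] tail/keep -> 0x37
vd[15] tail/keep -> 0x00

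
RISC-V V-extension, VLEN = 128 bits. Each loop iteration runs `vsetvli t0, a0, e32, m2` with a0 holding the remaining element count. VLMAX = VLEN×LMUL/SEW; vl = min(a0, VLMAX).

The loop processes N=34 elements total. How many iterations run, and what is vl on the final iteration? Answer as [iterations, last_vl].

[iterations, last_vl] = [5, 2]

VLMAX = (128 × 2) / 32 = 8 lanes
iterations = ceil(34/8) = 5; final-pass vl = 2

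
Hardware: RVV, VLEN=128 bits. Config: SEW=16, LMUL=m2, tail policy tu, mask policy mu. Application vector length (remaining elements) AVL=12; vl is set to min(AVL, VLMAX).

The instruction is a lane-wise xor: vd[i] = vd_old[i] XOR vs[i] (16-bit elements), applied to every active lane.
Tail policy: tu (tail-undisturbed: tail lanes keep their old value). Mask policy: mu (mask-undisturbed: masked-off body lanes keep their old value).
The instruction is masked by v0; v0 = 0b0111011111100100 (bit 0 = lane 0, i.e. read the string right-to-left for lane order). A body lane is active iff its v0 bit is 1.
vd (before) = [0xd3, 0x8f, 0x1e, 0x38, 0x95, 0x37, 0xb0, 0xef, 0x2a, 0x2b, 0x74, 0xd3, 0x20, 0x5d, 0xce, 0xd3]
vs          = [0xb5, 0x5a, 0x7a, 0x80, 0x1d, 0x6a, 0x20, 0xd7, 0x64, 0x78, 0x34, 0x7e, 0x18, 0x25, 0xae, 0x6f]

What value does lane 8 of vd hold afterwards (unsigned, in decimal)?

VLMAX = (128 × 2) / 16 = 16 lanes
AVL=12 ≤ VLMAX=16, so vl = 12
  i=0: mask-off/keep → 211
  i=1: mask-off/keep → 143
  i=2: xor(0x1e,0x7a) → 100
  i=3: mask-off/keep → 56
  i=4: mask-off/keep → 149
  i=5: xor(0x37,0x6a) → 93
  i=6: xor(0xb0,0x20) → 144
  i=7: xor(0xef,0xd7) → 56
  i=8: xor(0x2a,0x64) → 78
  i=9: xor(0x2b,0x78) → 83
  i=10: xor(0x74,0x34) → 64
  i=11: mask-off/keep → 211
  i=12: tail/keep → 32
  i=13: tail/keep → 93
  i=14: tail/keep → 206
  i=15: tail/keep → 211

vd[8] = 78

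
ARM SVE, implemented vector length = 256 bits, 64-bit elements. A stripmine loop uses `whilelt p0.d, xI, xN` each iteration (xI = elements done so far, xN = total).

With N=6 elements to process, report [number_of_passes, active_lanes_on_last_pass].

register lanes = 256/64 = 4
iterations = ceil(6/4) = 2; final-pass vl = 2

[iterations, last_vl] = [2, 2]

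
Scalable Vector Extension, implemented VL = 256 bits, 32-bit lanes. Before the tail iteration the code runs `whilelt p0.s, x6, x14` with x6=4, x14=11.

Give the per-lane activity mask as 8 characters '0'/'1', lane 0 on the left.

register lanes = 256/32 = 8
p0[j] = (4+j < 11); true for j=0..6 → 7 lanes set
bits (lane 0 leftmost): 11111110

predicate = 11111110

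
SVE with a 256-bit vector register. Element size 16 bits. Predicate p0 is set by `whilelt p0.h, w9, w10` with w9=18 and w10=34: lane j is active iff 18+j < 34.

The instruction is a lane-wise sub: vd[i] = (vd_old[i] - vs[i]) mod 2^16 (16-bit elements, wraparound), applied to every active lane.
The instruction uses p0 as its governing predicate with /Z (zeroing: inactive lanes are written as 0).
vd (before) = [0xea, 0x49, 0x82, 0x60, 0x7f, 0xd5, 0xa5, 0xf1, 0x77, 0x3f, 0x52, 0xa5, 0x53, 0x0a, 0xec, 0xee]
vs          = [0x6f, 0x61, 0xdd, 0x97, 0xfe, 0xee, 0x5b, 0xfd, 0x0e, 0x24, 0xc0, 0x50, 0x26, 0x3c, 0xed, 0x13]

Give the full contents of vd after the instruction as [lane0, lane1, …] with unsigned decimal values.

vd = [123, 65512, 65445, 65481, 65409, 65511, 74, 65524, 105, 27, 65426, 85, 45, 65486, 65535, 219]

lane count: 256 div 16 = 16
p0[j] = (18+j < 34); true for j=0..15 → 16 lanes set
vd[0] sub(0xea,0x6f) -> 0x7b
vd[1] sub(0x49,0x61) -> 0xffe8
vd[2] sub(0x82,0xdd) -> 0xffa5
vd[3] sub(0x60,0x97) -> 0xffc9
vd[4] sub(0x7f,0xfe) -> 0xff81
vd[5] sub(0xd5,0xee) -> 0xffe7
vd[6] sub(0xa5,0x5b) -> 0x4a
vd[7] sub(0xf1,0xfd) -> 0xfff4
vd[8] sub(0x77,0x0e) -> 0x69
vd[9] sub(0x3f,0x24) -> 0x1b
vd[10] sub(0x52,0xc0) -> 0xff92
vd[11] sub(0xa5,0x50) -> 0x55
vd[12] sub(0x53,0x26) -> 0x2d
vd[13] sub(0x0a,0x3c) -> 0xffce
vd[14] sub(0xec,0xed) -> 0xffff
vd[15] sub(0xee,0x13) -> 0xdb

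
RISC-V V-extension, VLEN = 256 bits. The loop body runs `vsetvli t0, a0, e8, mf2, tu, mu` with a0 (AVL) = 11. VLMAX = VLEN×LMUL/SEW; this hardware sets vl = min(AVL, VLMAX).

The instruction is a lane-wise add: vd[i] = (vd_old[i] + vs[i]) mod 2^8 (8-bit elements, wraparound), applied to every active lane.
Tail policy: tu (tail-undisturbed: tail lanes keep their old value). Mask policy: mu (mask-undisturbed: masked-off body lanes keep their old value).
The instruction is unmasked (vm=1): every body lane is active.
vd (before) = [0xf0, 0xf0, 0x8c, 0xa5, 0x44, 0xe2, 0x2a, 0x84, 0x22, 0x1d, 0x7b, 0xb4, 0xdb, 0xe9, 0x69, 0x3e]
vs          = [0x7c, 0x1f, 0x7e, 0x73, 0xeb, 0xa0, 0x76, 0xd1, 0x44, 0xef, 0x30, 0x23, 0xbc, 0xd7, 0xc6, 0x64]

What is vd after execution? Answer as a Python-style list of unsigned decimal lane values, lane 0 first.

VLMAX = VLEN×LMUL/SEW = 256×1/2/8 = 16
vl = min(AVL, VLMAX) = min(11, 16) = 11
lane  0: add(0xf0,0x7c) ⇒ 0x6c
lane  1: add(0xf0,0x1f) ⇒ 0x0f
lane  2: add(0x8c,0x7e) ⇒ 0x0a
lane  3: add(0xa5,0x73) ⇒ 0x18
lane  4: add(0x44,0xeb) ⇒ 0x2f
lane  5: add(0xe2,0xa0) ⇒ 0x82
lane  6: add(0x2a,0x76) ⇒ 0xa0
lane  7: add(0x84,0xd1) ⇒ 0x55
lane  8: add(0x22,0x44) ⇒ 0x66
lane  9: add(0x1d,0xef) ⇒ 0x0c
lane 10: add(0x7b,0x30) ⇒ 0xab
lane 11: tail/keep ⇒ 0xb4
lane 12: tail/keep ⇒ 0xdb
lane 13: tail/keep ⇒ 0xe9
lane 14: tail/keep ⇒ 0x69
lane 15: tail/keep ⇒ 0x3e

vd = [108, 15, 10, 24, 47, 130, 160, 85, 102, 12, 171, 180, 219, 233, 105, 62]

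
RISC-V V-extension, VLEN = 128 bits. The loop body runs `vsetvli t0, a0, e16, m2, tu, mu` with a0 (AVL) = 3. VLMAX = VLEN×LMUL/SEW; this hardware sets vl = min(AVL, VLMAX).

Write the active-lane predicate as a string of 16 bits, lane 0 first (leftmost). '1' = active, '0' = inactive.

predicate = 1110000000000000

VLMAX = (128 × 2) / 16 = 16 lanes
vl = min(AVL, VLMAX) = min(3, 16) = 3
bits (lane 0 leftmost): 1110000000000000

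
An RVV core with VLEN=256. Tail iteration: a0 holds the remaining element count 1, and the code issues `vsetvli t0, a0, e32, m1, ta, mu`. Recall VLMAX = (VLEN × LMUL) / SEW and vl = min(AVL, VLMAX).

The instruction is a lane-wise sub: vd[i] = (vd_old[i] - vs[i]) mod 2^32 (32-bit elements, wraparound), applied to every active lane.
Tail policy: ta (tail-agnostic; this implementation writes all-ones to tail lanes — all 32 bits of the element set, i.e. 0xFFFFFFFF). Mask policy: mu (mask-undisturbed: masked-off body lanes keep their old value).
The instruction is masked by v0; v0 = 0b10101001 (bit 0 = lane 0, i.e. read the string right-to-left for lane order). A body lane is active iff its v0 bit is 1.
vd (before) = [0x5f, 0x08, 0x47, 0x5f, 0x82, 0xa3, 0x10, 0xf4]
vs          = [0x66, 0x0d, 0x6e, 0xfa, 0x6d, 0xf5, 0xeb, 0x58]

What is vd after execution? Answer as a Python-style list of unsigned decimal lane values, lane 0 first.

vd = [4294967289, 4294967295, 4294967295, 4294967295, 4294967295, 4294967295, 4294967295, 4294967295]

VLMAX = (256 × 1) / 32 = 8 lanes
vl ← min(1, 8) = 1
vd[0] sub(0x5f,0x66) -> 0xfffffff9
vd[1] tail/ones -> 0xffffffff
vd[2] tail/ones -> 0xffffffff
vd[3] tail/ones -> 0xffffffff
vd[4] tail/ones -> 0xffffffff
vd[5] tail/ones -> 0xffffffff
vd[6] tail/ones -> 0xffffffff
vd[7] tail/ones -> 0xffffffff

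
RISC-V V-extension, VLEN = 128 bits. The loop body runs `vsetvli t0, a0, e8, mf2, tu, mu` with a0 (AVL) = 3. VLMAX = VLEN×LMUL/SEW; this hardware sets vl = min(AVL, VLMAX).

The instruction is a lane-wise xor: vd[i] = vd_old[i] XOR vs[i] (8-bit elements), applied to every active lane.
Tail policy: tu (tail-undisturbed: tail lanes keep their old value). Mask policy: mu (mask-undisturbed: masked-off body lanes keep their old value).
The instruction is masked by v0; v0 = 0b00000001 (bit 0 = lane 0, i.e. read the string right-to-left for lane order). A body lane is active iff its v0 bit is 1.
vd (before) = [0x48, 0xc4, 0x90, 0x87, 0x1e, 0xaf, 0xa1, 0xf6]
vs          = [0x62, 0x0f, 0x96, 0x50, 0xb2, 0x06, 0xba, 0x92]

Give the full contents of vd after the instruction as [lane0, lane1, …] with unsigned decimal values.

vd = [42, 196, 144, 135, 30, 175, 161, 246]

VLMAX = (128 × 1/2) / 8 = 8 lanes
vl ← min(3, 8) = 3
lane  0: xor(0x48,0x62) ⇒ 0x2a
lane  1: mask-off/keep ⇒ 0xc4
lane  2: mask-off/keep ⇒ 0x90
lane  3: tail/keep ⇒ 0x87
lane  4: tail/keep ⇒ 0x1e
lane  5: tail/keep ⇒ 0xaf
lane  6: tail/keep ⇒ 0xa1
lane  7: tail/keep ⇒ 0xf6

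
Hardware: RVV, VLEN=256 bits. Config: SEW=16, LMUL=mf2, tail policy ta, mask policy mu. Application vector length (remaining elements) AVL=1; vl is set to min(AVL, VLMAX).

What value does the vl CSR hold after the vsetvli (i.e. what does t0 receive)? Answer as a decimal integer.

vl = 1

lanes per group: 256·1/2/16 = 8
AVL=1 ≤ VLMAX=8, so vl = 1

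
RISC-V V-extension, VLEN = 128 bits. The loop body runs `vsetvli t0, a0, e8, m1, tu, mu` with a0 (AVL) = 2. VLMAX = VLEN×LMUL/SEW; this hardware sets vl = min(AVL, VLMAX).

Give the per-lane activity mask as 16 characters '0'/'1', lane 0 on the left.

VLMAX = VLEN×LMUL/SEW = 128×1/8 = 16
vl = min(AVL, VLMAX) = min(2, 16) = 2
bits (lane 0 leftmost): 1100000000000000

predicate = 1100000000000000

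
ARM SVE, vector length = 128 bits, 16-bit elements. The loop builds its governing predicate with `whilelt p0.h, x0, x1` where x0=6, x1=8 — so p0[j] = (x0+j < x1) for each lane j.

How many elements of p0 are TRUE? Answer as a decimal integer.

register lanes = 128/16 = 8
p0[j] = (6+j < 8); true for j=0..1 → 2 lanes set

vl = 2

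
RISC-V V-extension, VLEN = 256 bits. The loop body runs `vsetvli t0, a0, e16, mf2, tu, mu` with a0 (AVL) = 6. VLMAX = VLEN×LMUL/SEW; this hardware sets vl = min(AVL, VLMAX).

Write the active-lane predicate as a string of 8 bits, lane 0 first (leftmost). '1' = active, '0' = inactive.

lanes per group: 256·1/2/16 = 8
vl = min(AVL, VLMAX) = min(6, 8) = 6
bits (lane 0 leftmost): 11111100

predicate = 11111100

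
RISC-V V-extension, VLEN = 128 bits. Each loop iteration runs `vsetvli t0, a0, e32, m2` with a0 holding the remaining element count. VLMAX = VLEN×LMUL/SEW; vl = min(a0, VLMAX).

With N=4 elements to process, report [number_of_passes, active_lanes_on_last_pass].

lanes per group: 128·2/32 = 8
iterations = ceil(4/8) = 1; final-pass vl = 4

[iterations, last_vl] = [1, 4]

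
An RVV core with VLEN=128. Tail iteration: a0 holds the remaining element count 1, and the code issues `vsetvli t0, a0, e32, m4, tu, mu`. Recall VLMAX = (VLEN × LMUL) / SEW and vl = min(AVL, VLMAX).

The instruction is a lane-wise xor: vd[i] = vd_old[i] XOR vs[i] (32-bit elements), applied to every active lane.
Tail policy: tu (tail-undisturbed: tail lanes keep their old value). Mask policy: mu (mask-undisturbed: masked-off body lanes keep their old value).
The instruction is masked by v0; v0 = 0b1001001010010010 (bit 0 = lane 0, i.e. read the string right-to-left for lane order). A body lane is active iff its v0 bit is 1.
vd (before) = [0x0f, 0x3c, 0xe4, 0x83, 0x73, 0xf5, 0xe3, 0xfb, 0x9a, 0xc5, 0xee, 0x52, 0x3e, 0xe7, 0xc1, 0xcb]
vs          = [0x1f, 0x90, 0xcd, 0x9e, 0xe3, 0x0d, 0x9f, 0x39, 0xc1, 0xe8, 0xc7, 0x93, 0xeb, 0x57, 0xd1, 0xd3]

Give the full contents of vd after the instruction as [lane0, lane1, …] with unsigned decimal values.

vd = [15, 60, 228, 131, 115, 245, 227, 251, 154, 197, 238, 82, 62, 231, 193, 203]

VLMAX = VLEN×LMUL/SEW = 128×4/32 = 16
vl ← min(1, 16) = 1
  i=0: mask-off/keep → 15
  i=1: tail/keep → 60
  i=2: tail/keep → 228
  i=3: tail/keep → 131
  i=4: tail/keep → 115
  i=5: tail/keep → 245
  i=6: tail/keep → 227
  i=7: tail/keep → 251
  i=8: tail/keep → 154
  i=9: tail/keep → 197
  i=10: tail/keep → 238
  i=11: tail/keep → 82
  i=12: tail/keep → 62
  i=13: tail/keep → 231
  i=14: tail/keep → 193
  i=15: tail/keep → 203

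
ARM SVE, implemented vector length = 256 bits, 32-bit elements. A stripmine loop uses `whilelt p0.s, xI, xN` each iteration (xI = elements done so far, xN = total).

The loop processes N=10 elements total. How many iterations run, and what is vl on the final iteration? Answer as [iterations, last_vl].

[iterations, last_vl] = [2, 2]

lane count: 256 div 32 = 8
N=10: ⌈10/8⌉ = 2 iters; last vl = 10 − 1×8 = 2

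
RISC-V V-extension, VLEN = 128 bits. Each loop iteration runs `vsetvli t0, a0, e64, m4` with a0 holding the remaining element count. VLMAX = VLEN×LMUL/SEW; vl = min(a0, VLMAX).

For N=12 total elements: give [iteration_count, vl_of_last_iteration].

[iterations, last_vl] = [2, 4]

VLMAX = (128 × 4) / 64 = 8 lanes
iterations = ceil(12/8) = 2; final-pass vl = 4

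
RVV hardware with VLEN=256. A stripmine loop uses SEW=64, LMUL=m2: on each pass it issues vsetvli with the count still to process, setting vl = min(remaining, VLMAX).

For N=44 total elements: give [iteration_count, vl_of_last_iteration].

lanes per group: 256·2/64 = 8
iterations = ceil(44/8) = 6; final-pass vl = 4

[iterations, last_vl] = [6, 4]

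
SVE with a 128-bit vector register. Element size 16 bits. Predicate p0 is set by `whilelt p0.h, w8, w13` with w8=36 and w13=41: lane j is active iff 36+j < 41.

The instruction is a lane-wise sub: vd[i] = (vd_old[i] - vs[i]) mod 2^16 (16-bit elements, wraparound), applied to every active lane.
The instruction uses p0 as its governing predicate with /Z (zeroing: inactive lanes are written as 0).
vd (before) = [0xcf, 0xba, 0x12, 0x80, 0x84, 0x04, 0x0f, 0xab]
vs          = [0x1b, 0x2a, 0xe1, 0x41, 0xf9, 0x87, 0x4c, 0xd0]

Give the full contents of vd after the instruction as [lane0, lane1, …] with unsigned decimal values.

register lanes = 128/16 = 8
p0[j] = (36+j < 41); true for j=0..4 → 5 lanes set
[0] sub(0xcf,0x1b) = 0xb4
[1] sub(0xba,0x2a) = 0x90
[2] sub(0x12,0xe1) = 0xff31
[3] sub(0x80,0x41) = 0x3f
[4] sub(0x84,0xf9) = 0xff8b
[5] tail/zero = 0x00
[6] tail/zero = 0x00
[7] tail/zero = 0x00

vd = [180, 144, 65329, 63, 65419, 0, 0, 0]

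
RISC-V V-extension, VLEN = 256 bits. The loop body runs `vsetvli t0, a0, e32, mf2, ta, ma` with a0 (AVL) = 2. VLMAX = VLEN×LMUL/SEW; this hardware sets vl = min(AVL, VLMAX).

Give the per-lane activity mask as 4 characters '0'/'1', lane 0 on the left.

predicate = 1100

VLMAX = VLEN×LMUL/SEW = 256×1/2/32 = 4
AVL=2 ≤ VLMAX=4, so vl = 2
bits (lane 0 leftmost): 1100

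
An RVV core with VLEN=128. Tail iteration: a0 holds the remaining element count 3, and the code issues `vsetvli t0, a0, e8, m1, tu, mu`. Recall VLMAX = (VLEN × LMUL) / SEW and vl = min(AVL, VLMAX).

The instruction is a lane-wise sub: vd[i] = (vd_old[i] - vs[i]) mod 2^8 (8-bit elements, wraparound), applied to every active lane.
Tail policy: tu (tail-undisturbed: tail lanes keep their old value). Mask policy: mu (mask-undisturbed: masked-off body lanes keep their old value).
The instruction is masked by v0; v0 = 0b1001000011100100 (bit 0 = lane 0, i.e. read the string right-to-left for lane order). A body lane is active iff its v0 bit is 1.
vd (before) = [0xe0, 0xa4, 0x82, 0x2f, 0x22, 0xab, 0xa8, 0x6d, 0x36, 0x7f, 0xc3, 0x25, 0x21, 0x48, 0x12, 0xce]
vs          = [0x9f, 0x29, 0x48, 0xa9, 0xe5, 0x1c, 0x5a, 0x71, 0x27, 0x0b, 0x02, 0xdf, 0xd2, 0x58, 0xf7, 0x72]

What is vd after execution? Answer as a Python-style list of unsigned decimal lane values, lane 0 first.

vd = [224, 164, 58, 47, 34, 171, 168, 109, 54, 127, 195, 37, 33, 72, 18, 206]

VLMAX = (128 × 1) / 8 = 16 lanes
vl ← min(3, 16) = 3
[0] mask-off/keep = 0xe0
[1] mask-off/keep = 0xa4
[2] sub(0x82,0x48) = 0x3a
[3] tail/keep = 0x2f
[4] tail/keep = 0x22
[5] tail/keep = 0xab
[6] tail/keep = 0xa8
[7] tail/keep = 0x6d
[8] tail/keep = 0x36
[9] tail/keep = 0x7f
[10] tail/keep = 0xc3
[11] tail/keep = 0x25
[12] tail/keep = 0x21
[13] tail/keep = 0x48
[14] tail/keep = 0x12
[15] tail/keep = 0xce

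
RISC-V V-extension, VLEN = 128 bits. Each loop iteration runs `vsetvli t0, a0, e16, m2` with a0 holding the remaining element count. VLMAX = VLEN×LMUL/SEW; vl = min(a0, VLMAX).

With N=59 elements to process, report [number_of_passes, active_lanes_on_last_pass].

VLMAX = (128 × 2) / 16 = 16 lanes
59 elements at 16/iter → 4 passes, remainder 11 on the last

[iterations, last_vl] = [4, 11]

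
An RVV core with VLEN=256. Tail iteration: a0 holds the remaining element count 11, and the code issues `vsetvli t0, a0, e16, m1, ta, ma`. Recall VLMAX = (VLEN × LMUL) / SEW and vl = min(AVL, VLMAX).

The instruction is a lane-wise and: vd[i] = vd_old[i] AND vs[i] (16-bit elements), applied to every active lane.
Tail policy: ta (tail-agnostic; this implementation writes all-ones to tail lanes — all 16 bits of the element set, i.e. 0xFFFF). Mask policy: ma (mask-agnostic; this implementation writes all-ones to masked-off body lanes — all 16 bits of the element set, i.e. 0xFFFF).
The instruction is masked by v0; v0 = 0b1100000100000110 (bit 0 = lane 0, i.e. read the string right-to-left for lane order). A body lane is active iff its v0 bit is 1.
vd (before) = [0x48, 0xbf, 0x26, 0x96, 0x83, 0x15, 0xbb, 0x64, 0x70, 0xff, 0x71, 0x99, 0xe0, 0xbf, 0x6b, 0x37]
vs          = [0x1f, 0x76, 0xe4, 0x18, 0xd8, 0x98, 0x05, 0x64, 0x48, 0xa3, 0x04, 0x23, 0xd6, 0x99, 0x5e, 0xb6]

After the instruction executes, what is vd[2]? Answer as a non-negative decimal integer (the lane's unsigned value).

lanes per group: 256·1/16 = 16
vl = min(AVL, VLMAX) = min(11, 16) = 11
[0] mask-off/ones = 0xffff
[1] and(0xbf,0x76) = 0x36
[2] and(0x26,0xe4) = 0x24
[3] mask-off/ones = 0xffff
[4] mask-off/ones = 0xffff
[5] mask-off/ones = 0xffff
[6] mask-off/ones = 0xffff
[7] mask-off/ones = 0xffff
[8] and(0x70,0x48) = 0x40
[9] mask-off/ones = 0xffff
[10] mask-off/ones = 0xffff
[11] tail/ones = 0xffff
[12] tail/ones = 0xffff
[13] tail/ones = 0xffff
[14] tail/ones = 0xffff
[15] tail/ones = 0xffff

vd[2] = 36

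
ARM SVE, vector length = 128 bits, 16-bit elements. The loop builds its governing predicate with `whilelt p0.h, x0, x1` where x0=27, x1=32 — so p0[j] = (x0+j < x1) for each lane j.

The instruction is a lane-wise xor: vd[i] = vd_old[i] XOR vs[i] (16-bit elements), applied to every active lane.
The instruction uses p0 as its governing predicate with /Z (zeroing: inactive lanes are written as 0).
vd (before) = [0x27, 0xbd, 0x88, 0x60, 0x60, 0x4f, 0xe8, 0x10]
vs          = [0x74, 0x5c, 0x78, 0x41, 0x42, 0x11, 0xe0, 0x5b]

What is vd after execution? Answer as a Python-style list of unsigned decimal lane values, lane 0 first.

vd = [83, 225, 240, 33, 34, 0, 0, 0]

128-bit reg / 16-bit elem → 8 lanes
active while 27+j < 32, i.e. j ∈ [0,5) capped at 8 ⇒ 5
lane  0: xor(0x27,0x74) ⇒ 0x53
lane  1: xor(0xbd,0x5c) ⇒ 0xe1
lane  2: xor(0x88,0x78) ⇒ 0xf0
lane  3: xor(0x60,0x41) ⇒ 0x21
lane  4: xor(0x60,0x42) ⇒ 0x22
lane  5: tail/zero ⇒ 0x00
lane  6: tail/zero ⇒ 0x00
lane  7: tail/zero ⇒ 0x00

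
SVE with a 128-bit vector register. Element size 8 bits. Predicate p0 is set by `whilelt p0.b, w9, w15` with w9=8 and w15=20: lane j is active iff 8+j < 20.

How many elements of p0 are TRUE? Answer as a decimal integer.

lane count: 128 div 8 = 16
active while 8+j < 20, i.e. j ∈ [0,12) capped at 16 ⇒ 12

vl = 12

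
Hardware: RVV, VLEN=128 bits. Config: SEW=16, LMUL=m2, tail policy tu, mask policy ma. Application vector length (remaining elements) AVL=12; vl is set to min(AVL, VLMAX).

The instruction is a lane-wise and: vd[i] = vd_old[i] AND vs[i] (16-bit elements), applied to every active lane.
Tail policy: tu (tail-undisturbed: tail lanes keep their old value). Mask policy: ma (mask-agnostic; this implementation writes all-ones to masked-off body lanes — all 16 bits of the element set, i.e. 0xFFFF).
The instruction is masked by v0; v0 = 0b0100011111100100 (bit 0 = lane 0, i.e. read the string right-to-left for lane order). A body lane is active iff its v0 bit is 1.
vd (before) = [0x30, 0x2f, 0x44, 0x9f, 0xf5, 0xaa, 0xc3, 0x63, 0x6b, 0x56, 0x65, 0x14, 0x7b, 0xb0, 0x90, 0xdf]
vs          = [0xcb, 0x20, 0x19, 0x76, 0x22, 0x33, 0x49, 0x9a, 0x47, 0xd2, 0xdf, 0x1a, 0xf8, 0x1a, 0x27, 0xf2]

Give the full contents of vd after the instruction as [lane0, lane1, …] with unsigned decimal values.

VLMAX = (128 × 2) / 16 = 16 lanes
AVL=12 ≤ VLMAX=16, so vl = 12
[0] mask-off/ones = 0xffff
[1] mask-off/ones = 0xffff
[2] and(0x44,0x19) = 0x00
[3] mask-off/ones = 0xffff
[4] mask-off/ones = 0xffff
[5] and(0xaa,0x33) = 0x22
[6] and(0xc3,0x49) = 0x41
[7] and(0x63,0x9a) = 0x02
[8] and(0x6b,0x47) = 0x43
[9] and(0x56,0xd2) = 0x52
[10] and(0x65,0xdf) = 0x45
[11] mask-off/ones = 0xffff
[12] tail/keep = 0x7b
[13] tail/keep = 0xb0
[14] tail/keep = 0x90
[15] tail/keep = 0xdf

vd = [65535, 65535, 0, 65535, 65535, 34, 65, 2, 67, 82, 69, 65535, 123, 176, 144, 223]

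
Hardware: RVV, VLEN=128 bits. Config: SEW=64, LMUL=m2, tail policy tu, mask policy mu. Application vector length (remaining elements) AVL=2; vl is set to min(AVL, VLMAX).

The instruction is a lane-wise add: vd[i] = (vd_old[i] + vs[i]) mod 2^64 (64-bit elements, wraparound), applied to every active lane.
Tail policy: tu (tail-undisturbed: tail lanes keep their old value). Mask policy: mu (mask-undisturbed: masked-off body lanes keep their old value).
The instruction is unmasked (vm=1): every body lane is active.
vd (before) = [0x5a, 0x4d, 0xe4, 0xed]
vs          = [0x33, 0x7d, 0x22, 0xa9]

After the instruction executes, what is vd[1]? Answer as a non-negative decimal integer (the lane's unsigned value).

VLMAX = (128 × 2) / 64 = 4 lanes
AVL=2 ≤ VLMAX=4, so vl = 2
[0] add(0x5a,0x33) = 0x8d
[1] add(0x4d,0x7d) = 0xca
[2] tail/keep = 0xe4
[3] tail/keep = 0xed

vd[1] = 202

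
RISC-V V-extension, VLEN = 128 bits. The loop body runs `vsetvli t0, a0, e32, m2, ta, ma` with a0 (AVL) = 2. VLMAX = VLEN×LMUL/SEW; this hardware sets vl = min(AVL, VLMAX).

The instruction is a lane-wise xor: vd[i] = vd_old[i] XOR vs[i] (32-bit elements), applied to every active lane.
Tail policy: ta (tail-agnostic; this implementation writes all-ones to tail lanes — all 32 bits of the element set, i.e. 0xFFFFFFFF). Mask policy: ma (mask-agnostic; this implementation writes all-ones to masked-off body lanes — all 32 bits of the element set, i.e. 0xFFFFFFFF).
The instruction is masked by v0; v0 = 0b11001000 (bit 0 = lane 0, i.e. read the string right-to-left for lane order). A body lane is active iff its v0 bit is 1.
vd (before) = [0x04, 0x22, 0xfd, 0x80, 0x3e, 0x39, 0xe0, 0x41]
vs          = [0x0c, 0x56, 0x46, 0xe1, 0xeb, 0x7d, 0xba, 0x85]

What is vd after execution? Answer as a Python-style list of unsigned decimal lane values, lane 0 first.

vd = [4294967295, 4294967295, 4294967295, 4294967295, 4294967295, 4294967295, 4294967295, 4294967295]

VLMAX = VLEN×LMUL/SEW = 128×2/32 = 8
AVL=2 ≤ VLMAX=8, so vl = 2
lane  0: mask-off/ones ⇒ 0xffffffff
lane  1: mask-off/ones ⇒ 0xffffffff
lane  2: tail/ones ⇒ 0xffffffff
lane  3: tail/ones ⇒ 0xffffffff
lane  4: tail/ones ⇒ 0xffffffff
lane  5: tail/ones ⇒ 0xffffffff
lane  6: tail/ones ⇒ 0xffffffff
lane  7: tail/ones ⇒ 0xffffffff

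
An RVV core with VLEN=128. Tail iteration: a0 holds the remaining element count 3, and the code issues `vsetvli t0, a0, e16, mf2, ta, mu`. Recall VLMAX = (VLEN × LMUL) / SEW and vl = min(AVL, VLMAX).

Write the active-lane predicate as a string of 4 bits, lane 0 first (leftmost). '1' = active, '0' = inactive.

predicate = 1110

VLMAX = (128 × 1/2) / 16 = 4 lanes
vl ← min(3, 4) = 3
bits (lane 0 leftmost): 1110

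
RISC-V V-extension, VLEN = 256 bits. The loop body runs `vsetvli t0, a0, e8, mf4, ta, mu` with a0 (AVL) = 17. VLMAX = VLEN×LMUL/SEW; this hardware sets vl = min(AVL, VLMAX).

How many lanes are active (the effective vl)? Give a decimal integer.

vl = 8

VLMAX = (256 × 1/4) / 8 = 8 lanes
vl ← min(17, 8) = 8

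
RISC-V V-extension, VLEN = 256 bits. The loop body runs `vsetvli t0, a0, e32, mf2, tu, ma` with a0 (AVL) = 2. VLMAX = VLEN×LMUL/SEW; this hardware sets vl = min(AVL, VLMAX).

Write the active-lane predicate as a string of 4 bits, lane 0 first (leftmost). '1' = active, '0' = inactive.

VLMAX = (256 × 1/2) / 32 = 4 lanes
AVL=2 ≤ VLMAX=4, so vl = 2
bits (lane 0 leftmost): 1100

predicate = 1100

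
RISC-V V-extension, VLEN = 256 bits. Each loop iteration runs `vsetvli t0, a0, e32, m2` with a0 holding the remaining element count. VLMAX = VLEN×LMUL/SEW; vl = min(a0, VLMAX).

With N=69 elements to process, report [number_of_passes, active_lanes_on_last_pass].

VLMAX = (256 × 2) / 32 = 16 lanes
iterations = ceil(69/16) = 5; final-pass vl = 5

[iterations, last_vl] = [5, 5]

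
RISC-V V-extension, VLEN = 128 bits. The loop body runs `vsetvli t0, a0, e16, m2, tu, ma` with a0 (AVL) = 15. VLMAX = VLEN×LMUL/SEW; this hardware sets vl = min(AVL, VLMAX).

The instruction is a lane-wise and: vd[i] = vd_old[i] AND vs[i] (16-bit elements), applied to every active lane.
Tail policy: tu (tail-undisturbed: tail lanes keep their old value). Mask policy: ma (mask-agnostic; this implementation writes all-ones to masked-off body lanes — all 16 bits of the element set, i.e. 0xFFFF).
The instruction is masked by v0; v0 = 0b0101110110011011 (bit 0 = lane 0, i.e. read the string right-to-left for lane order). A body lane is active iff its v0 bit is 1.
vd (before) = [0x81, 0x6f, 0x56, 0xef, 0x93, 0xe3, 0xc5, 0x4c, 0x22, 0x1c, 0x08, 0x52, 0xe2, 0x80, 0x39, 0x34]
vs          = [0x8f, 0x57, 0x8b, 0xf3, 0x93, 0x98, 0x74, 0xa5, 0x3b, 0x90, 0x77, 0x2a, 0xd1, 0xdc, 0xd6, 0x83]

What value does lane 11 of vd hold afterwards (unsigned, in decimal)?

lanes per group: 128·2/16 = 16
vl = min(AVL, VLMAX) = min(15, 16) = 15
[0] and(0x81,0x8f) = 0x81
[1] and(0x6f,0x57) = 0x47
[2] mask-off/ones = 0xffff
[3] and(0xef,0xf3) = 0xe3
[4] and(0x93,0x93) = 0x93
[5] mask-off/ones = 0xffff
[6] mask-off/ones = 0xffff
[7] and(0x4c,0xa5) = 0x04
[8] and(0x22,0x3b) = 0x22
[9] mask-off/ones = 0xffff
[10] and(0x08,0x77) = 0x00
[11] and(0x52,0x2a) = 0x02
[12] and(0xe2,0xd1) = 0xc0
[13] mask-off/ones = 0xffff
[14] and(0x39,0xd6) = 0x10
[15] tail/keep = 0x34

vd[11] = 2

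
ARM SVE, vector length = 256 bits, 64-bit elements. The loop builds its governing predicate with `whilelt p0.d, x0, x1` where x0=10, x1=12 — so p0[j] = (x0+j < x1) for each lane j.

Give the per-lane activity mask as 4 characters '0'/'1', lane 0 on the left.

register lanes = 256/64 = 4
whilelt: lane j active iff 10+j < 12 → j < 2 → 2 active
bits (lane 0 leftmost): 1100

predicate = 1100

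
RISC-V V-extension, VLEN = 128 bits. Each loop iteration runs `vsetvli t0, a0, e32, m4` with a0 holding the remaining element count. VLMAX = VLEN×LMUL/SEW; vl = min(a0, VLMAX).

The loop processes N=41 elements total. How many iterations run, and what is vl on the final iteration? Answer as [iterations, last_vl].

[iterations, last_vl] = [3, 9]

VLMAX = VLEN×LMUL/SEW = 128×4/32 = 16
N=41: ⌈41/16⌉ = 3 iters; last vl = 41 − 2×16 = 9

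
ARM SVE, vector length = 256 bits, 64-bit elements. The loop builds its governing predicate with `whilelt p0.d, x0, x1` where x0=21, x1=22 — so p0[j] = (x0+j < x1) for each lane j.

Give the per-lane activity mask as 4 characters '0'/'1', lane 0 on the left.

predicate = 1000

lane count: 256 div 64 = 4
p0[j] = (21+j < 22); true for j=0..0 → 1 lanes set
bits (lane 0 leftmost): 1000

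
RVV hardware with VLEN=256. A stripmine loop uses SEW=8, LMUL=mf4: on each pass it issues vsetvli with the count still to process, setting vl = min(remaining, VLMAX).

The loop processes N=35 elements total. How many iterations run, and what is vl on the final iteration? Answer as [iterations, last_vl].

[iterations, last_vl] = [5, 3]

VLMAX = VLEN×LMUL/SEW = 256×1/4/8 = 8
iterations = ceil(35/8) = 5; final-pass vl = 3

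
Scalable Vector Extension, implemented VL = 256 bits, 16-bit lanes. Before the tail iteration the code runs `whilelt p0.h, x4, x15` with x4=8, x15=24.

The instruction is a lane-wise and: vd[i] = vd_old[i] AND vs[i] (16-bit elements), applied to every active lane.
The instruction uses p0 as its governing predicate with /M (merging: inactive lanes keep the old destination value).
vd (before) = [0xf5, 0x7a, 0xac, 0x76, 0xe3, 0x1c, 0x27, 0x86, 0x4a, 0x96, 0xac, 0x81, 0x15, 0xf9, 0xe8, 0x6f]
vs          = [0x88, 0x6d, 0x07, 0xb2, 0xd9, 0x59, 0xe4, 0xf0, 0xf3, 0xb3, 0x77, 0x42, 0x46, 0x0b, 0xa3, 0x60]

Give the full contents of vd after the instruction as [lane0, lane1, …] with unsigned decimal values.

256-bit reg / 16-bit elem → 16 lanes
whilelt: lane j active iff 8+j < 24 → j < 16 → 16 active
lane  0: and(0xf5,0x88) ⇒ 0x80
lane  1: and(0x7a,0x6d) ⇒ 0x68
lane  2: and(0xac,0x07) ⇒ 0x04
lane  3: and(0x76,0xb2) ⇒ 0x32
lane  4: and(0xe3,0xd9) ⇒ 0xc1
lane  5: and(0x1c,0x59) ⇒ 0x18
lane  6: and(0x27,0xe4) ⇒ 0x24
lane  7: and(0x86,0xf0) ⇒ 0x80
lane  8: and(0x4a,0xf3) ⇒ 0x42
lane  9: and(0x96,0xb3) ⇒ 0x92
lane 10: and(0xac,0x77) ⇒ 0x24
lane 11: and(0x81,0x42) ⇒ 0x00
lane 12: and(0x15,0x46) ⇒ 0x04
lane 13: and(0xf9,0x0b) ⇒ 0x09
lane 14: and(0xe8,0xa3) ⇒ 0xa0
lane 15: and(0x6f,0x60) ⇒ 0x60

vd = [128, 104, 4, 50, 193, 24, 36, 128, 66, 146, 36, 0, 4, 9, 160, 96]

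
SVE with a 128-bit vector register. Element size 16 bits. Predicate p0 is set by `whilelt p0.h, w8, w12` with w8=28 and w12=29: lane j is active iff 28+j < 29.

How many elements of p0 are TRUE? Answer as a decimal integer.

vl = 1

lane count: 128 div 16 = 8
whilelt: lane j active iff 28+j < 29 → j < 1 → 1 active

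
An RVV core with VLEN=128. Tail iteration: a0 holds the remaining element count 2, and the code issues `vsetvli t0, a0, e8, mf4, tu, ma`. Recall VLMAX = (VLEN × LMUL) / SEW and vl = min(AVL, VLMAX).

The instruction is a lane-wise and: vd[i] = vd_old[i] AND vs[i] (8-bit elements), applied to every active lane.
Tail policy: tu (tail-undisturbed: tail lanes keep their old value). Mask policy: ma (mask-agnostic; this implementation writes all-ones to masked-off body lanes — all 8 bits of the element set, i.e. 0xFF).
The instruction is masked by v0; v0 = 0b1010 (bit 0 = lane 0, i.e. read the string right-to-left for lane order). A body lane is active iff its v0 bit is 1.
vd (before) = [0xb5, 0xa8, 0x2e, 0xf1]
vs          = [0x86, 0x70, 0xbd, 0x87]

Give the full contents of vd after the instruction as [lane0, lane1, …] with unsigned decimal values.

vd = [255, 32, 46, 241]

lanes per group: 128·1/4/8 = 4
AVL=2 ≤ VLMAX=4, so vl = 2
[0] mask-off/ones = 0xff
[1] and(0xa8,0x70) = 0x20
[2] tail/keep = 0x2e
[3] tail/keep = 0xf1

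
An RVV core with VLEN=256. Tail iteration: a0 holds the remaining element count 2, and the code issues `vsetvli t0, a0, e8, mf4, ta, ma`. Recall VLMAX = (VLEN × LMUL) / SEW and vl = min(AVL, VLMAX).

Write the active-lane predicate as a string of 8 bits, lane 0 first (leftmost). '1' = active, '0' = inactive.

predicate = 11000000

lanes per group: 256·1/4/8 = 8
AVL=2 ≤ VLMAX=8, so vl = 2
bits (lane 0 leftmost): 11000000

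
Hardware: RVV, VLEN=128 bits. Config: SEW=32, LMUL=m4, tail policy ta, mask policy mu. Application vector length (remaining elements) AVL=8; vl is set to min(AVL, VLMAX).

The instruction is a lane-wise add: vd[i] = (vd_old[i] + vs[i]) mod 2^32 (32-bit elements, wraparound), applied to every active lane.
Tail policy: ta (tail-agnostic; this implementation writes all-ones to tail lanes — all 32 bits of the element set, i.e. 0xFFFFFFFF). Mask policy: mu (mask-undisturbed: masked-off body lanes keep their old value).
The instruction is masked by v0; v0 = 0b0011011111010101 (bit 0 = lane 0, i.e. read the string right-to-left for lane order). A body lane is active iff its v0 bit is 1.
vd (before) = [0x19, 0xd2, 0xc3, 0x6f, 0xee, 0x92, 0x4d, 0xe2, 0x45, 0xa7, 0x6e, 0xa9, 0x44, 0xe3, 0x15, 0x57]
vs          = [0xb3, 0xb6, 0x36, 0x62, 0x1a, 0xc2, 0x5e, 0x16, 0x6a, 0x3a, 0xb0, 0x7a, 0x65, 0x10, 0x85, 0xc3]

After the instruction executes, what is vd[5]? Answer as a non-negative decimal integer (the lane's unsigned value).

VLMAX = VLEN×LMUL/SEW = 128×4/32 = 16
vl = min(AVL, VLMAX) = min(8, 16) = 8
vd[0] add(0x19,0xb3) -> 0xcc
vd[1] mask-off/keep -> 0xd2
vd[2] add(0xc3,0x36) -> 0xf9
vd[3] mask-off/keep -> 0x6f
vd[4] add(0xee,0x1a) -> 0x108
vd[5] mask-off/keep -> 0x92
vd[6] add(0x4d,0x5e) -> 0xab
vd[7] add(0xe2,0x16) -> 0xf8
vd[8] tail/ones -> 0xffffffff
vd[9] tail/ones -> 0xffffffff
vd[10] tail/ones -> 0xffffffff
vd[11] tail/ones -> 0xffffffff
vd[12] tail/ones -> 0xffffffff
vd[13] tail/ones -> 0xffffffff
vd[14] tail/ones -> 0xffffffff
vd[15] tail/ones -> 0xffffffff

vd[5] = 146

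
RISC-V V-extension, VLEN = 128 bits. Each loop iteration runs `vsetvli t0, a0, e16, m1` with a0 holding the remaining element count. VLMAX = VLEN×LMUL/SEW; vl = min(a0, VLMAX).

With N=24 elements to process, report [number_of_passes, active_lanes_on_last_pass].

VLMAX = VLEN×LMUL/SEW = 128×1/16 = 8
24 elements at 8/iter → 3 passes, remainder 8 on the last

[iterations, last_vl] = [3, 8]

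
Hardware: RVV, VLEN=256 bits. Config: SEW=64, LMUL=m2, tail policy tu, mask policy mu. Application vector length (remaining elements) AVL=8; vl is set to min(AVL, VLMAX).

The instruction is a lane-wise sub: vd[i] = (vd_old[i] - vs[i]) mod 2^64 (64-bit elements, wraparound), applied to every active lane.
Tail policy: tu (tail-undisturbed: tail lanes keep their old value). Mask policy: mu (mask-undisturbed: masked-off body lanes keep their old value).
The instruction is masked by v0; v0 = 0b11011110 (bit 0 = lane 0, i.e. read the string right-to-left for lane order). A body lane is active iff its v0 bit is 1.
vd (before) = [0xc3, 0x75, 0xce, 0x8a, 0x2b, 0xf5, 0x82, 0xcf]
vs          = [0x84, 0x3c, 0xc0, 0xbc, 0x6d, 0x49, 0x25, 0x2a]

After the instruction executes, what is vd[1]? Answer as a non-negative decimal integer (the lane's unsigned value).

lanes per group: 256·2/64 = 8
vl ← min(8, 8) = 8
lane  0: mask-off/keep ⇒ 0xc3
lane  1: sub(0x75,0x3c) ⇒ 0x39
lane  2: sub(0xce,0xc0) ⇒ 0x0e
lane  3: sub(0x8a,0xbc) ⇒ 0xffffffffffffffce
lane  4: sub(0x2b,0x6d) ⇒ 0xffffffffffffffbe
lane  5: mask-off/keep ⇒ 0xf5
lane  6: sub(0x82,0x25) ⇒ 0x5d
lane  7: sub(0xcf,0x2a) ⇒ 0xa5

vd[1] = 57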